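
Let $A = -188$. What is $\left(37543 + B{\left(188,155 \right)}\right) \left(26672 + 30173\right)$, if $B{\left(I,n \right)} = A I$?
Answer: $125002155$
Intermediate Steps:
$B{\left(I,n \right)} = - 188 I$
$\left(37543 + B{\left(188,155 \right)}\right) \left(26672 + 30173\right) = \left(37543 - 35344\right) \left(26672 + 30173\right) = \left(37543 - 35344\right) 56845 = 2199 \cdot 56845 = 125002155$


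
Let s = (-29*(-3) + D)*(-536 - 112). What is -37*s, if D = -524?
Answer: -10477512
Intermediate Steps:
s = 283176 (s = (-29*(-3) - 524)*(-536 - 112) = (87 - 524)*(-648) = -437*(-648) = 283176)
-37*s = -37*283176 = -10477512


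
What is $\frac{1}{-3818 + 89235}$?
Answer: $\frac{1}{85417} \approx 1.1707 \cdot 10^{-5}$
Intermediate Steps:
$\frac{1}{-3818 + 89235} = \frac{1}{85417}$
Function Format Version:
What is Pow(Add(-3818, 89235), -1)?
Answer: Rational(1, 85417) ≈ 1.1707e-5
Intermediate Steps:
Pow(Add(-3818, 89235), -1) = Pow(85417, -1) = Rational(1, 85417)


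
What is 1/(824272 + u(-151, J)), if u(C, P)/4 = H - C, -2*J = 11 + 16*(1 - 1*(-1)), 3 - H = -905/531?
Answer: 531/438019148 ≈ 1.2123e-6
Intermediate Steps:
H = 2498/531 (H = 3 - (-905)/531 = 3 - 1*(-905/531) = 3 + 905/531 = 2498/531 ≈ 4.7043)
J = -43/2 (J = -(11 + 16*(1 - 1*(-1)))/2 = -(11 + 16*(1 + 1))/2 = -(11 + 16*2)/2 = -(11 + 32)/2 = -½*43 = -43/2 ≈ -21.500)
u(C, P) = 9992/531 - 4*C (u(C, P) = 4*(2498/531 - C) = 9992/531 - 4*C)
1/(824272 + u(-151, J)) = 1/(824272 + (9992/531 - 4*(-151))) = 1/(824272 + (9992/531 + 604)) = 1/(824272 + 330716/531) = 1/(438019148/531) = 531/438019148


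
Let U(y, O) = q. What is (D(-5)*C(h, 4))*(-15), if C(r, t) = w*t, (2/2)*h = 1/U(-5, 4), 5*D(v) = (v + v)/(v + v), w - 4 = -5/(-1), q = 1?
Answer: -108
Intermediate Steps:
w = 9 (w = 4 - 5/(-1) = 4 - 5*(-1) = 4 + 5 = 9)
U(y, O) = 1
D(v) = 1/5 (D(v) = ((v + v)/(v + v))/5 = ((2*v)/((2*v)))/5 = ((2*v)*(1/(2*v)))/5 = (1/5)*1 = 1/5)
h = 1 (h = 1/1 = 1)
C(r, t) = 9*t
(D(-5)*C(h, 4))*(-15) = ((9*4)/5)*(-15) = ((1/5)*36)*(-15) = (36/5)*(-15) = -108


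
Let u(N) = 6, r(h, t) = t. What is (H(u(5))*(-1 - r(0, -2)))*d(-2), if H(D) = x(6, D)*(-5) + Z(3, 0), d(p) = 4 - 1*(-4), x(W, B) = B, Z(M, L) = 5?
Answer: -200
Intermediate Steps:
d(p) = 8 (d(p) = 4 + 4 = 8)
H(D) = 5 - 5*D (H(D) = D*(-5) + 5 = -5*D + 5 = 5 - 5*D)
(H(u(5))*(-1 - r(0, -2)))*d(-2) = ((5 - 5*6)*(-1 - 1*(-2)))*8 = ((5 - 30)*(-1 + 2))*8 = -25*1*8 = -25*8 = -200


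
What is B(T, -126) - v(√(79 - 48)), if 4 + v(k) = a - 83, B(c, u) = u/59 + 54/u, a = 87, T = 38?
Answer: -1059/413 ≈ -2.5642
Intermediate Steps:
B(c, u) = 54/u + u/59 (B(c, u) = u*(1/59) + 54/u = u/59 + 54/u = 54/u + u/59)
v(k) = 0 (v(k) = -4 + (87 - 83) = -4 + 4 = 0)
B(T, -126) - v(√(79 - 48)) = (54/(-126) + (1/59)*(-126)) - 1*0 = (54*(-1/126) - 126/59) + 0 = (-3/7 - 126/59) + 0 = -1059/413 + 0 = -1059/413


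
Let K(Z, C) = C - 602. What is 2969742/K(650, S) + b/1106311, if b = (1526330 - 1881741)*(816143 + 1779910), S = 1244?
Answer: -98177663454154/118375277 ≈ -8.2938e+5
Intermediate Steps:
b = -922665792783 (b = -355411*2596053 = -922665792783)
K(Z, C) = -602 + C
2969742/K(650, S) + b/1106311 = 2969742/(-602 + 1244) - 922665792783/1106311 = 2969742/642 - 922665792783*1/1106311 = 2969742*(1/642) - 922665792783/1106311 = 494957/107 - 922665792783/1106311 = -98177663454154/118375277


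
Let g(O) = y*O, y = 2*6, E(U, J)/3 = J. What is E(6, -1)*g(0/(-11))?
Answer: 0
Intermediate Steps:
E(U, J) = 3*J
y = 12
g(O) = 12*O
E(6, -1)*g(0/(-11)) = (3*(-1))*(12*(0/(-11))) = -36*0*(-1/11) = -36*0 = -3*0 = 0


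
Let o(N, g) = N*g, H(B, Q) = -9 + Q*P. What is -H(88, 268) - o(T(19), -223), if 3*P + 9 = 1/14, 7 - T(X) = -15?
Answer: 119965/21 ≈ 5712.6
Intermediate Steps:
T(X) = 22 (T(X) = 7 - 1*(-15) = 7 + 15 = 22)
P = -125/42 (P = -3 + (⅓)/14 = -3 + (⅓)*(1/14) = -3 + 1/42 = -125/42 ≈ -2.9762)
H(B, Q) = -9 - 125*Q/42 (H(B, Q) = -9 + Q*(-125/42) = -9 - 125*Q/42)
-H(88, 268) - o(T(19), -223) = -(-9 - 125/42*268) - 22*(-223) = -(-9 - 16750/21) - 1*(-4906) = -1*(-16939/21) + 4906 = 16939/21 + 4906 = 119965/21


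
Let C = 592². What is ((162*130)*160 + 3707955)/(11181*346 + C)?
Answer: 1415511/843818 ≈ 1.6775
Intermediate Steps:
C = 350464
((162*130)*160 + 3707955)/(11181*346 + C) = ((162*130)*160 + 3707955)/(11181*346 + 350464) = (21060*160 + 3707955)/(3868626 + 350464) = (3369600 + 3707955)/4219090 = 7077555*(1/4219090) = 1415511/843818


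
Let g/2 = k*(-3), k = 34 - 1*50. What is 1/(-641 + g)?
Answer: -1/545 ≈ -0.0018349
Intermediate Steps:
k = -16 (k = 34 - 50 = -16)
g = 96 (g = 2*(-16*(-3)) = 2*48 = 96)
1/(-641 + g) = 1/(-641 + 96) = 1/(-545) = -1/545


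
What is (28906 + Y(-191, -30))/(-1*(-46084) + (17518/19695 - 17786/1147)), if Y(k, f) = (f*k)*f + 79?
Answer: -3228473430975/1040714961736 ≈ -3.1022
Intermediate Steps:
Y(k, f) = 79 + k*f² (Y(k, f) = k*f² + 79 = 79 + k*f²)
(28906 + Y(-191, -30))/(-1*(-46084) + (17518/19695 - 17786/1147)) = (28906 + (79 - 191*(-30)²))/(-1*(-46084) + (17518/19695 - 17786/1147)) = (28906 + (79 - 191*900))/(46084 + (17518*(1/19695) - 17786*1/1147)) = (28906 + (79 - 171900))/(46084 + (17518/19695 - 17786/1147)) = (28906 - 171821)/(46084 - 330202124/22590165) = -142915/1040714961736/22590165 = -142915*22590165/1040714961736 = -3228473430975/1040714961736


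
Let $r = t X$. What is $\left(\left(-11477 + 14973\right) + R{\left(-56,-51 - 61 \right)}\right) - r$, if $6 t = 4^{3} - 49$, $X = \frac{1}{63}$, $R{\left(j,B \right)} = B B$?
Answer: $\frac{2021035}{126} \approx 16040.0$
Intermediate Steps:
$R{\left(j,B \right)} = B^{2}$
$X = \frac{1}{63} \approx 0.015873$
$t = \frac{5}{2}$ ($t = \frac{4^{3} - 49}{6} = \frac{64 - 49}{6} = \frac{1}{6} \cdot 15 = \frac{5}{2} \approx 2.5$)
$r = \frac{5}{126}$ ($r = \frac{5}{2} \cdot \frac{1}{63} = \frac{5}{126} \approx 0.039683$)
$\left(\left(-11477 + 14973\right) + R{\left(-56,-51 - 61 \right)}\right) - r = \left(\left(-11477 + 14973\right) + \left(-51 - 61\right)^{2}\right) - \frac{5}{126} = \left(3496 + \left(-51 - 61\right)^{2}\right) - \frac{5}{126} = \left(3496 + \left(-112\right)^{2}\right) - \frac{5}{126} = \left(3496 + 12544\right) - \frac{5}{126} = 16040 - \frac{5}{126} = \frac{2021035}{126}$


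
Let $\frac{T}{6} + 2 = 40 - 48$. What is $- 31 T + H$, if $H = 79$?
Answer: $1939$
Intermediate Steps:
$T = -60$ ($T = -12 + 6 \left(40 - 48\right) = -12 + 6 \left(-8\right) = -12 - 48 = -60$)
$- 31 T + H = \left(-31\right) \left(-60\right) + 79 = 1860 + 79 = 1939$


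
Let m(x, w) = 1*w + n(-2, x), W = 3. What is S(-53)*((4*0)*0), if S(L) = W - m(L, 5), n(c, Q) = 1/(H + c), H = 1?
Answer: 0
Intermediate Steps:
n(c, Q) = 1/(1 + c)
m(x, w) = -1 + w (m(x, w) = 1*w + 1/(1 - 2) = w + 1/(-1) = w - 1 = -1 + w)
S(L) = -1 (S(L) = 3 - (-1 + 5) = 3 - 1*4 = 3 - 4 = -1)
S(-53)*((4*0)*0) = -4*0*0 = -0*0 = -1*0 = 0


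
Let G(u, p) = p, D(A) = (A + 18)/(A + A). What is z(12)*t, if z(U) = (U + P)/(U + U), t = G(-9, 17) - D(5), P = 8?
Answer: 49/4 ≈ 12.250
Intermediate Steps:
D(A) = (18 + A)/(2*A) (D(A) = (18 + A)/((2*A)) = (18 + A)*(1/(2*A)) = (18 + A)/(2*A))
t = 147/10 (t = 17 - (18 + 5)/(2*5) = 17 - 23/(2*5) = 17 - 1*23/10 = 17 - 23/10 = 147/10 ≈ 14.700)
z(U) = (8 + U)/(2*U) (z(U) = (U + 8)/(U + U) = (8 + U)/((2*U)) = (8 + U)*(1/(2*U)) = (8 + U)/(2*U))
z(12)*t = ((½)*(8 + 12)/12)*(147/10) = ((½)*(1/12)*20)*(147/10) = (⅚)*(147/10) = 49/4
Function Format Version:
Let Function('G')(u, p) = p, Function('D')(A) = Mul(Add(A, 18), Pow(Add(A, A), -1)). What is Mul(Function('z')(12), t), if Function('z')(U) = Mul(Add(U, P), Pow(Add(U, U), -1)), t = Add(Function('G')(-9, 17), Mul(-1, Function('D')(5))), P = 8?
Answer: Rational(49, 4) ≈ 12.250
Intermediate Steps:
Function('D')(A) = Mul(Rational(1, 2), Pow(A, -1), Add(18, A)) (Function('D')(A) = Mul(Add(18, A), Pow(Mul(2, A), -1)) = Mul(Add(18, A), Mul(Rational(1, 2), Pow(A, -1))) = Mul(Rational(1, 2), Pow(A, -1), Add(18, A)))
t = Rational(147, 10) (t = Add(17, Mul(-1, Mul(Rational(1, 2), Pow(5, -1), Add(18, 5)))) = Add(17, Mul(-1, Mul(Rational(1, 2), Rational(1, 5), 23))) = Add(17, Mul(-1, Rational(23, 10))) = Add(17, Rational(-23, 10)) = Rational(147, 10) ≈ 14.700)
Function('z')(U) = Mul(Rational(1, 2), Pow(U, -1), Add(8, U)) (Function('z')(U) = Mul(Add(U, 8), Pow(Add(U, U), -1)) = Mul(Add(8, U), Pow(Mul(2, U), -1)) = Mul(Add(8, U), Mul(Rational(1, 2), Pow(U, -1))) = Mul(Rational(1, 2), Pow(U, -1), Add(8, U)))
Mul(Function('z')(12), t) = Mul(Mul(Rational(1, 2), Pow(12, -1), Add(8, 12)), Rational(147, 10)) = Mul(Mul(Rational(1, 2), Rational(1, 12), 20), Rational(147, 10)) = Mul(Rational(5, 6), Rational(147, 10)) = Rational(49, 4)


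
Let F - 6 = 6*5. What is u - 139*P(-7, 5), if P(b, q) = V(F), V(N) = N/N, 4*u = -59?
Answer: -615/4 ≈ -153.75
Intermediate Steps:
u = -59/4 (u = (¼)*(-59) = -59/4 ≈ -14.750)
F = 36 (F = 6 + 6*5 = 6 + 30 = 36)
V(N) = 1
P(b, q) = 1
u - 139*P(-7, 5) = -59/4 - 139*1 = -59/4 - 139 = -615/4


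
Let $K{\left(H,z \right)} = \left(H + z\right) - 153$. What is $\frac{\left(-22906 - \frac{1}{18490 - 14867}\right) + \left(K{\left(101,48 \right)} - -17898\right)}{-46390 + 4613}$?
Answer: $\frac{18158477}{151358071} \approx 0.11997$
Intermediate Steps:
$K{\left(H,z \right)} = -153 + H + z$
$\frac{\left(-22906 - \frac{1}{18490 - 14867}\right) + \left(K{\left(101,48 \right)} - -17898\right)}{-46390 + 4613} = \frac{\left(-22906 - \frac{1}{18490 - 14867}\right) + \left(\left(-153 + 101 + 48\right) - -17898\right)}{-46390 + 4613} = \frac{\left(-22906 - \frac{1}{3623}\right) + \left(-4 + 17898\right)}{-41777} = \left(\left(-22906 - \frac{1}{3623}\right) + 17894\right) \left(- \frac{1}{41777}\right) = \left(- \frac{82988439}{3623} + 17894\right) \left(- \frac{1}{41777}\right) = \left(- \frac{18158477}{3623}\right) \left(- \frac{1}{41777}\right) = \frac{18158477}{151358071}$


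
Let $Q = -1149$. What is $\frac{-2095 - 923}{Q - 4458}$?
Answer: $\frac{1006}{1869} \approx 0.53826$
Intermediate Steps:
$\frac{-2095 - 923}{Q - 4458} = \frac{-2095 - 923}{-1149 - 4458} = - \frac{3018}{-5607} = \left(-3018\right) \left(- \frac{1}{5607}\right) = \frac{1006}{1869}$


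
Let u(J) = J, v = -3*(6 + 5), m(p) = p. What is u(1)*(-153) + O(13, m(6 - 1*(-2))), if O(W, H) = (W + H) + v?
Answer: -165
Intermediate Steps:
v = -33 (v = -3*11 = -33)
O(W, H) = -33 + H + W (O(W, H) = (W + H) - 33 = (H + W) - 33 = -33 + H + W)
u(1)*(-153) + O(13, m(6 - 1*(-2))) = 1*(-153) + (-33 + (6 - 1*(-2)) + 13) = -153 + (-33 + (6 + 2) + 13) = -153 + (-33 + 8 + 13) = -153 - 12 = -165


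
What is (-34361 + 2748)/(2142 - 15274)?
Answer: 31613/13132 ≈ 2.4073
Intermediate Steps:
(-34361 + 2748)/(2142 - 15274) = -31613/(-13132) = -31613*(-1/13132) = 31613/13132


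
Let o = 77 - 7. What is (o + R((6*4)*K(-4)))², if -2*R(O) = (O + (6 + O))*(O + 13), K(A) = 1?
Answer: 863041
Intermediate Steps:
o = 70
R(O) = -(6 + 2*O)*(13 + O)/2 (R(O) = -(O + (6 + O))*(O + 13)/2 = -(6 + 2*O)*(13 + O)/2)
(o + R((6*4)*K(-4)))² = (70 + (-39 - ((6*4)*1)² - 16*6*4))² = (70 + (-39 - (24*1)² - 384))² = (70 + (-39 - 1*24² - 16*24))² = (70 + (-39 - 1*576 - 384))² = (70 + (-39 - 576 - 384))² = (70 - 999)² = (-929)² = 863041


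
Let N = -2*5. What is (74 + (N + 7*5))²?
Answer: 9801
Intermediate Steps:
N = -10
(74 + (N + 7*5))² = (74 + (-10 + 7*5))² = (74 + (-10 + 35))² = (74 + 25)² = 99² = 9801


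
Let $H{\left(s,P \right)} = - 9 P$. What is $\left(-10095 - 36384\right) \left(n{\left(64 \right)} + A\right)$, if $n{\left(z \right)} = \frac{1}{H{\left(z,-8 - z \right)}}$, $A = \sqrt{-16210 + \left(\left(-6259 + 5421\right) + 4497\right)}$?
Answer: $- \frac{15493}{216} - 46479 i \sqrt{12551} \approx -71.727 - 5.2071 \cdot 10^{6} i$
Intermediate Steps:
$A = i \sqrt{12551}$ ($A = \sqrt{-16210 + \left(-838 + 4497\right)} = \sqrt{-16210 + 3659} = \sqrt{-12551} = i \sqrt{12551} \approx 112.03 i$)
$n{\left(z \right)} = \frac{1}{72 + 9 z}$ ($n{\left(z \right)} = \frac{1}{\left(-9\right) \left(-8 - z\right)} = \frac{1}{72 + 9 z}$)
$\left(-10095 - 36384\right) \left(n{\left(64 \right)} + A\right) = \left(-10095 - 36384\right) \left(\frac{1}{9 \left(8 + 64\right)} + i \sqrt{12551}\right) = - 46479 \left(\frac{1}{9 \cdot 72} + i \sqrt{12551}\right) = - 46479 \left(\frac{1}{9} \cdot \frac{1}{72} + i \sqrt{12551}\right) = - 46479 \left(\frac{1}{648} + i \sqrt{12551}\right) = - \frac{15493}{216} - 46479 i \sqrt{12551}$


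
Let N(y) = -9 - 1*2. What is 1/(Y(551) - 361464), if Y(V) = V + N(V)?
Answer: -1/360924 ≈ -2.7707e-6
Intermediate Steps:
N(y) = -11 (N(y) = -9 - 2 = -11)
Y(V) = -11 + V (Y(V) = V - 11 = -11 + V)
1/(Y(551) - 361464) = 1/((-11 + 551) - 361464) = 1/(540 - 361464) = 1/(-360924) = -1/360924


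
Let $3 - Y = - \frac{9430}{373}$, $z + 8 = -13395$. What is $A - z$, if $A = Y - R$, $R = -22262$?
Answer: $\frac{13313594}{373} \approx 35693.0$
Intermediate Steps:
$z = -13403$ ($z = -8 - 13395 = -13403$)
$Y = \frac{10549}{373}$ ($Y = 3 - - \frac{9430}{373} = 3 + \frac{9430}{373} = \frac{10549}{373} \approx 28.281$)
$A = \frac{8314275}{373}$ ($A = \frac{10549}{373} - -22262 = \frac{10549}{373} + 22262 = \frac{8314275}{373} \approx 22290.0$)
$A - z = \frac{8314275}{373} - -13403 = \frac{8314275}{373} + 13403 = \frac{13313594}{373}$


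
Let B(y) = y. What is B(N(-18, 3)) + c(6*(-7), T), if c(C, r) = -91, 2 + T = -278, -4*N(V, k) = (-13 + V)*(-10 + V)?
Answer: -308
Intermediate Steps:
N(V, k) = -(-13 + V)*(-10 + V)/4
T = -280 (T = -2 - 278 = -280)
B(N(-18, 3)) + c(6*(-7), T) = (-65/2 - ¼*(-18)² + (23/4)*(-18)) - 91 = (-65/2 - ¼*324 - 207/2) - 91 = (-65/2 - 81 - 207/2) - 91 = -217 - 91 = -308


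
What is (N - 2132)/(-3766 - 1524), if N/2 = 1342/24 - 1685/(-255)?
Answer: 204709/539580 ≈ 0.37939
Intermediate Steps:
N = 12755/102 (N = 2*(1342/24 - 1685/(-255)) = 2*(1342*(1/24) - 1685*(-1/255)) = 2*(671/12 + 337/51) = 2*(12755/204) = 12755/102 ≈ 125.05)
(N - 2132)/(-3766 - 1524) = (12755/102 - 2132)/(-3766 - 1524) = -204709/102/(-5290) = -204709/102*(-1/5290) = 204709/539580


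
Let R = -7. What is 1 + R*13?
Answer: -90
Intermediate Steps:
1 + R*13 = 1 - 7*13 = 1 - 91 = -90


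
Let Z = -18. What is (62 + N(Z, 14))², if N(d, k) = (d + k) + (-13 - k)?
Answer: 961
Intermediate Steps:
N(d, k) = -13 + d
(62 + N(Z, 14))² = (62 + (-13 - 18))² = (62 - 31)² = 31² = 961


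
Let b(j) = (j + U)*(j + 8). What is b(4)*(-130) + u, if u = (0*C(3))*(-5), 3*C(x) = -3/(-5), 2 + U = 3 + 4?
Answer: -14040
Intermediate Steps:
U = 5 (U = -2 + (3 + 4) = -2 + 7 = 5)
C(x) = 1/5 (C(x) = (-3/(-5))/3 = (-3*(-1/5))/3 = (1/3)*(3/5) = 1/5)
b(j) = (5 + j)*(8 + j) (b(j) = (j + 5)*(j + 8) = (5 + j)*(8 + j))
u = 0 (u = (0*(1/5))*(-5) = 0*(-5) = 0)
b(4)*(-130) + u = (40 + 4**2 + 13*4)*(-130) + 0 = (40 + 16 + 52)*(-130) + 0 = 108*(-130) + 0 = -14040 + 0 = -14040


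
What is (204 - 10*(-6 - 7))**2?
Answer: 111556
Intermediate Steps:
(204 - 10*(-6 - 7))**2 = (204 - 10*(-13))**2 = (204 + 130)**2 = 334**2 = 111556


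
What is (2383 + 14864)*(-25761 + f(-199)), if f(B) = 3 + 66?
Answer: -443109924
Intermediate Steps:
f(B) = 69
(2383 + 14864)*(-25761 + f(-199)) = (2383 + 14864)*(-25761 + 69) = 17247*(-25692) = -443109924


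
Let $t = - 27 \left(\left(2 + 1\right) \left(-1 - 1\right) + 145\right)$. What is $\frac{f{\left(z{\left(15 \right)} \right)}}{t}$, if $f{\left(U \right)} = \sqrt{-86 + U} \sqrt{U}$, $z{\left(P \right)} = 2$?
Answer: $- \frac{2 i \sqrt{42}}{3753} \approx - 0.0034536 i$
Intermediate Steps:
$t = -3753$ ($t = - 27 \left(3 \left(-1 - 1\right) + 145\right) = - 27 \left(3 \left(-2\right) + 145\right) = - 27 \left(-6 + 145\right) = \left(-27\right) 139 = -3753$)
$f{\left(U \right)} = \sqrt{U} \sqrt{-86 + U}$
$\frac{f{\left(z{\left(15 \right)} \right)}}{t} = \frac{\sqrt{2} \sqrt{-86 + 2}}{-3753} = \sqrt{2} \sqrt{-84} \left(- \frac{1}{3753}\right) = \sqrt{2} \cdot 2 i \sqrt{21} \left(- \frac{1}{3753}\right) = 2 i \sqrt{42} \left(- \frac{1}{3753}\right) = - \frac{2 i \sqrt{42}}{3753}$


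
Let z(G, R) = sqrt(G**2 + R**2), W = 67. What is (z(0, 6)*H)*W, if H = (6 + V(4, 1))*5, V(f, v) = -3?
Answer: 6030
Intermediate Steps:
H = 15 (H = (6 - 3)*5 = 3*5 = 15)
(z(0, 6)*H)*W = (sqrt(0**2 + 6**2)*15)*67 = (sqrt(0 + 36)*15)*67 = (sqrt(36)*15)*67 = (6*15)*67 = 90*67 = 6030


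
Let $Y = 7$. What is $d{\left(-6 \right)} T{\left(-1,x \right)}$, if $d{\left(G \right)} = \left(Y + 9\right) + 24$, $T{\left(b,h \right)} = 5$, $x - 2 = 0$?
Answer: $200$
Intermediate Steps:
$x = 2$ ($x = 2 + 0 = 2$)
$d{\left(G \right)} = 40$ ($d{\left(G \right)} = \left(7 + 9\right) + 24 = 16 + 24 = 40$)
$d{\left(-6 \right)} T{\left(-1,x \right)} = 40 \cdot 5 = 200$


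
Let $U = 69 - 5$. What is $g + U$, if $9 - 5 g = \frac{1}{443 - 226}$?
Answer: $\frac{71392}{1085} \approx 65.799$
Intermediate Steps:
$g = \frac{1952}{1085}$ ($g = \frac{9}{5} - \frac{1}{5 \left(443 - 226\right)} = \frac{9}{5} - \frac{1}{5 \cdot 217} = \frac{9}{5} - \frac{1}{1085} = \frac{1952}{1085} \approx 1.7991$)
$U = 64$ ($U = 69 + \left(-104 + 99\right) = 69 - 5 = 64$)
$g + U = \frac{1952}{1085} + 64 = \frac{71392}{1085}$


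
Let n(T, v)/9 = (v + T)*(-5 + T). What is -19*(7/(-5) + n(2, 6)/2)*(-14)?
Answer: -145502/5 ≈ -29100.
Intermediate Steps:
n(T, v) = 9*(-5 + T)*(T + v) (n(T, v) = 9*((v + T)*(-5 + T)) = 9*((T + v)*(-5 + T)) = 9*((-5 + T)*(T + v)) = 9*(-5 + T)*(T + v))
-19*(7/(-5) + n(2, 6)/2)*(-14) = -19*(7/(-5) + (-45*2 - 45*6 + 9*2**2 + 9*2*6)/2)*(-14) = -19*(7*(-1/5) + (-90 - 270 + 9*4 + 108)*(1/2))*(-14) = -19*(-7/5 + (-90 - 270 + 36 + 108)*(1/2))*(-14) = -19*(-7/5 - 216*1/2)*(-14) = -19*(-7/5 - 108)*(-14) = -19*(-547/5)*(-14) = (10393/5)*(-14) = -145502/5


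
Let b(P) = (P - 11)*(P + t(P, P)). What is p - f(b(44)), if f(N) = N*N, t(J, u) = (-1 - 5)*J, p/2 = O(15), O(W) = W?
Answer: -52707570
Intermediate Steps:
p = 30 (p = 2*15 = 30)
t(J, u) = -6*J
b(P) = -5*P*(-11 + P) (b(P) = (P - 11)*(P - 6*P) = (-11 + P)*(-5*P) = -5*P*(-11 + P))
f(N) = N²
p - f(b(44)) = 30 - (5*44*(11 - 1*44))² = 30 - (5*44*(11 - 44))² = 30 - (5*44*(-33))² = 30 - 1*(-7260)² = 30 - 1*52707600 = 30 - 52707600 = -52707570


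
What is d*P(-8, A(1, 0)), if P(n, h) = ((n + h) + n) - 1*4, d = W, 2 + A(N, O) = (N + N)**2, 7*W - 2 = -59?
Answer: 1026/7 ≈ 146.57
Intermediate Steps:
W = -57/7 (W = 2/7 + (1/7)*(-59) = 2/7 - 59/7 = -57/7 ≈ -8.1429)
A(N, O) = -2 + 4*N**2 (A(N, O) = -2 + (N + N)**2 = -2 + (2*N)**2 = -2 + 4*N**2)
d = -57/7 ≈ -8.1429
P(n, h) = -4 + h + 2*n (P(n, h) = ((h + n) + n) - 4 = (h + 2*n) - 4 = -4 + h + 2*n)
d*P(-8, A(1, 0)) = -57*(-4 + (-2 + 4*1**2) + 2*(-8))/7 = -57*(-4 + (-2 + 4*1) - 16)/7 = -57*(-4 + (-2 + 4) - 16)/7 = -57*(-4 + 2 - 16)/7 = -57/7*(-18) = 1026/7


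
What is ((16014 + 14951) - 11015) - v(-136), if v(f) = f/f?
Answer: 19949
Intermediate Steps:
v(f) = 1
((16014 + 14951) - 11015) - v(-136) = ((16014 + 14951) - 11015) - 1*1 = (30965 - 11015) - 1 = 19950 - 1 = 19949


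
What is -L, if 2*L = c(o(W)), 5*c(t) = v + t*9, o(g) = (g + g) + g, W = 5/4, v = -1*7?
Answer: -107/40 ≈ -2.6750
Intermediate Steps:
v = -7
W = 5/4 (W = (1/4)*5 = 5/4 ≈ 1.2500)
o(g) = 3*g (o(g) = 2*g + g = 3*g)
c(t) = -7/5 + 9*t/5 (c(t) = (-7 + t*9)/5 = (-7 + 9*t)/5 = -7/5 + 9*t/5)
L = 107/40 (L = (-7/5 + 9*(3*(5/4))/5)/2 = (-7/5 + (9/5)*(15/4))/2 = (-7/5 + 27/4)/2 = (1/2)*(107/20) = 107/40 ≈ 2.6750)
-L = -1*107/40 = -107/40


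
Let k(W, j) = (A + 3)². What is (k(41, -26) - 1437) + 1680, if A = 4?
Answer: 292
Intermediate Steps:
k(W, j) = 49 (k(W, j) = (4 + 3)² = 7² = 49)
(k(41, -26) - 1437) + 1680 = (49 - 1437) + 1680 = -1388 + 1680 = 292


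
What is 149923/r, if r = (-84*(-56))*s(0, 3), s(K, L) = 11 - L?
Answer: 149923/37632 ≈ 3.9839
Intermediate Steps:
r = 37632 (r = (-84*(-56))*(11 - 1*3) = 4704*(11 - 3) = 4704*8 = 37632)
149923/r = 149923/37632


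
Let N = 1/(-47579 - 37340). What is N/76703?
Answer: -1/6513542057 ≈ -1.5353e-10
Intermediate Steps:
N = -1/84919 (N = 1/(-84919) = -1/84919 ≈ -1.1776e-5)
N/76703 = -1/84919/76703 = -1/84919*1/76703 = -1/6513542057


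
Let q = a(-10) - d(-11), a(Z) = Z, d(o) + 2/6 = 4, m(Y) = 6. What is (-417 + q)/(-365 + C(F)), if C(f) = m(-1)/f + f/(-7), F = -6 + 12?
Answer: 4522/3831 ≈ 1.1804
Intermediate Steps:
F = 6
d(o) = 11/3 (d(o) = -⅓ + 4 = 11/3)
C(f) = 6/f - f/7 (C(f) = 6/f + f/(-7) = 6/f + f*(-⅐) = 6/f - f/7)
q = -41/3 (q = -10 - 1*11/3 = -10 - 11/3 = -41/3 ≈ -13.667)
(-417 + q)/(-365 + C(F)) = (-417 - 41/3)/(-365 + (6/6 - ⅐*6)) = -1292/(3*(-365 + (6*(⅙) - 6/7))) = -1292/(3*(-365 + (1 - 6/7))) = -1292/(3*(-365 + ⅐)) = -1292/(3*(-2554/7)) = -1292/3*(-7/2554) = 4522/3831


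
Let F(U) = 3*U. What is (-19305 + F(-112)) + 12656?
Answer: -6985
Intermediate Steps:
(-19305 + F(-112)) + 12656 = (-19305 + 3*(-112)) + 12656 = (-19305 - 336) + 12656 = -19641 + 12656 = -6985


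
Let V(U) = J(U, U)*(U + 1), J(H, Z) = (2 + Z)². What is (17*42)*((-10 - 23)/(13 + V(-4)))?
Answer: -23562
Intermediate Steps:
V(U) = (2 + U)²*(1 + U) (V(U) = (2 + U)²*(U + 1) = (2 + U)²*(1 + U))
(17*42)*((-10 - 23)/(13 + V(-4))) = (17*42)*((-10 - 23)/(13 + (2 - 4)²*(1 - 4))) = 714*(-33/(13 + (-2)²*(-3))) = 714*(-33/(13 + 4*(-3))) = 714*(-33/(13 - 12)) = 714*(-33/1) = 714*(-33*1) = 714*(-33) = -23562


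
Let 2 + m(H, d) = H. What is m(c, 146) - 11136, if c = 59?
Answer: -11079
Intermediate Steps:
m(H, d) = -2 + H
m(c, 146) - 11136 = (-2 + 59) - 11136 = 57 - 11136 = -11079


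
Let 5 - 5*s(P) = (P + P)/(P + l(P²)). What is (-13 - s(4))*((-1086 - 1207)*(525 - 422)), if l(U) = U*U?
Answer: 1074142092/325 ≈ 3.3051e+6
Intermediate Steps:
l(U) = U²
s(P) = 1 - 2*P/(5*(P + P⁴)) (s(P) = 1 - (P + P)/(5*(P + (P²)²)) = 1 - 2*P/(5*(P + P⁴)))
(-13 - s(4))*((-1086 - 1207)*(525 - 422)) = (-13 - (⅗ + 4³)/(1 + 4³))*((-1086 - 1207)*(525 - 422)) = (-13 - (⅗ + 64)/(1 + 64))*(-2293*103) = (-13 - 323/(65*5))*(-236179) = (-13 - 1*323/325)*(-236179) = (-13 - 323/325)*(-236179) = -4548/325*(-236179) = 1074142092/325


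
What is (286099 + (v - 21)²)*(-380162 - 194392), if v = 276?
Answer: -201739698696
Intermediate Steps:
(286099 + (v - 21)²)*(-380162 - 194392) = (286099 + (276 - 21)²)*(-380162 - 194392) = (286099 + 255²)*(-574554) = (286099 + 65025)*(-574554) = 351124*(-574554) = -201739698696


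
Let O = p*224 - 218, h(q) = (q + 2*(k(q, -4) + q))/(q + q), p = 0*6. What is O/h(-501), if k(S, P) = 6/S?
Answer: -36478812/251005 ≈ -145.33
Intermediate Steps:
p = 0
h(q) = (3*q + 12/q)/(2*q) (h(q) = (q + 2*(6/q + q))/(q + q) = (q + 2*(q + 6/q))/((2*q)) = (q + (2*q + 12/q))*(1/(2*q)) = (3*q + 12/q)*(1/(2*q)) = (3*q + 12/q)/(2*q))
O = -218 (O = 0*224 - 218 = 0 - 218 = -218)
O/h(-501) = -218/(3/2 + 6/(-501)²) = -218/(3/2 + 6*(1/251001)) = -218/(3/2 + 2/83667) = -218/251005/167334 = -218*167334/251005 = -36478812/251005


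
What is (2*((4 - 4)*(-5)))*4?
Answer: 0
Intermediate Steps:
(2*((4 - 4)*(-5)))*4 = (2*(0*(-5)))*4 = (2*0)*4 = 0*4 = 0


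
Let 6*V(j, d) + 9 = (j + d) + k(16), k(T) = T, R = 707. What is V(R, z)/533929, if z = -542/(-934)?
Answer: 333709/1496069058 ≈ 0.00022306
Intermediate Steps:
z = 271/467 (z = -542*(-1/934) = 271/467 ≈ 0.58030)
V(j, d) = 7/6 + d/6 + j/6 (V(j, d) = -3/2 + ((j + d) + 16)/6 = -3/2 + ((d + j) + 16)/6 = -3/2 + (16 + d + j)/6 = -3/2 + (8/3 + d/6 + j/6) = 7/6 + d/6 + j/6)
V(R, z)/533929 = (7/6 + (⅙)*(271/467) + (⅙)*707)/533929 = (7/6 + 271/2802 + 707/6)*(1/533929) = (333709/2802)*(1/533929) = 333709/1496069058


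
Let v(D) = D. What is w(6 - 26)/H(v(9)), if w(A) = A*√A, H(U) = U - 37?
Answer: 10*I*√5/7 ≈ 3.1944*I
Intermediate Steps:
H(U) = -37 + U
w(A) = A^(3/2)
w(6 - 26)/H(v(9)) = (6 - 26)^(3/2)/(-37 + 9) = (-20)^(3/2)/(-28) = -40*I*√5*(-1/28) = 10*I*√5/7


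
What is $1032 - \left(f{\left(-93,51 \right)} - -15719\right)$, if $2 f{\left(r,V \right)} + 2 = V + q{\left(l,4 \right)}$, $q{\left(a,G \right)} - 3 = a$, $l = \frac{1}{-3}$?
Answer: $- \frac{88277}{6} \approx -14713.0$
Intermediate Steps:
$l = - \frac{1}{3} \approx -0.33333$
$q{\left(a,G \right)} = 3 + a$
$f{\left(r,V \right)} = \frac{1}{3} + \frac{V}{2}$ ($f{\left(r,V \right)} = -1 + \frac{V + \left(3 - \frac{1}{3}\right)}{2} = -1 + \frac{V + \frac{8}{3}}{2} = -1 + \frac{\frac{8}{3} + V}{2} = -1 + \left(\frac{4}{3} + \frac{V}{2}\right) = \frac{1}{3} + \frac{V}{2}$)
$1032 - \left(f{\left(-93,51 \right)} - -15719\right) = 1032 - \left(\left(\frac{1}{3} + \frac{1}{2} \cdot 51\right) - -15719\right) = 1032 - \left(\left(\frac{1}{3} + \frac{51}{2}\right) + 15719\right) = 1032 - \left(\frac{155}{6} + 15719\right) = 1032 - \frac{94469}{6} = - \frac{88277}{6}$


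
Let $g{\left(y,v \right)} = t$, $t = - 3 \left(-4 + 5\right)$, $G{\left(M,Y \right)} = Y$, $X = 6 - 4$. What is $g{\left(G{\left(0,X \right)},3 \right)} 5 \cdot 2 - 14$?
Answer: $-44$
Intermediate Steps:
$X = 2$ ($X = 6 - 4 = 2$)
$t = -3$ ($t = \left(-3\right) 1 = -3$)
$g{\left(y,v \right)} = -3$
$g{\left(G{\left(0,X \right)},3 \right)} 5 \cdot 2 - 14 = - 3 \cdot 5 \cdot 2 - 14 = \left(-3\right) 10 - 14 = -30 - 14 = -44$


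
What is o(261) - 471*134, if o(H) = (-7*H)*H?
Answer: -539961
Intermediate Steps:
o(H) = -7*H²
o(261) - 471*134 = -7*261² - 471*134 = -7*68121 - 1*63114 = -476847 - 63114 = -539961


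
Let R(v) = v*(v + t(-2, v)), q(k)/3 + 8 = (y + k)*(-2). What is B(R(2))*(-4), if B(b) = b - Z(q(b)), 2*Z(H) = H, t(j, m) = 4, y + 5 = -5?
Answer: -120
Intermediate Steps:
y = -10 (y = -5 - 5 = -10)
q(k) = 36 - 6*k (q(k) = -24 + 3*((-10 + k)*(-2)) = -24 + 3*(20 - 2*k) = -24 + (60 - 6*k) = 36 - 6*k)
Z(H) = H/2
R(v) = v*(4 + v) (R(v) = v*(v + 4) = v*(4 + v))
B(b) = -18 + 4*b (B(b) = b - (36 - 6*b)/2 = b - (18 - 3*b) = b + (-18 + 3*b) = -18 + 4*b)
B(R(2))*(-4) = (-18 + 4*(2*(4 + 2)))*(-4) = (-18 + 4*(2*6))*(-4) = (-18 + 4*12)*(-4) = (-18 + 48)*(-4) = 30*(-4) = -120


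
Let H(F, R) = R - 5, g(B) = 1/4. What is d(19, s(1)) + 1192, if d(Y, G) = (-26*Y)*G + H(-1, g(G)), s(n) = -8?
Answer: 20557/4 ≈ 5139.3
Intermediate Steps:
g(B) = 1/4
H(F, R) = -5 + R
d(Y, G) = -19/4 - 26*G*Y (d(Y, G) = (-26*Y)*G + (-5 + 1/4) = -26*G*Y - 19/4 = -19/4 - 26*G*Y)
d(19, s(1)) + 1192 = (-19/4 - 26*(-8)*19) + 1192 = (-19/4 + 3952) + 1192 = 15789/4 + 1192 = 20557/4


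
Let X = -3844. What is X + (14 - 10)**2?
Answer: -3828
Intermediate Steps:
X + (14 - 10)**2 = -3844 + (14 - 10)**2 = -3844 + 4**2 = -3844 + 16 = -3828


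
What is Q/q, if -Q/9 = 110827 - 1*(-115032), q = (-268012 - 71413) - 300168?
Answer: 2032731/639593 ≈ 3.1782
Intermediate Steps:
q = -639593 (q = -339425 - 300168 = -639593)
Q = -2032731 (Q = -9*(110827 - 1*(-115032)) = -9*(110827 + 115032) = -9*225859 = -2032731)
Q/q = -2032731/(-639593) = -2032731*(-1/639593) = 2032731/639593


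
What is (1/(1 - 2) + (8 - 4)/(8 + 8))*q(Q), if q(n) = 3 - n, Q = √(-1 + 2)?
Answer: -3/2 ≈ -1.5000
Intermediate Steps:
Q = 1 (Q = √1 = 1)
(1/(1 - 2) + (8 - 4)/(8 + 8))*q(Q) = (1/(1 - 2) + (8 - 4)/(8 + 8))*(3 - 1*1) = (1/(-1) + 4/16)*(3 - 1) = (-1 + 4*(1/16))*2 = (-1 + ¼)*2 = -¾*2 = -3/2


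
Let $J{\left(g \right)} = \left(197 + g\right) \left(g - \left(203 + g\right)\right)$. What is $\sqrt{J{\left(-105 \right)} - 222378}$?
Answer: $i \sqrt{241054} \approx 490.97 i$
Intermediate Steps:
$J{\left(g \right)} = -39991 - 203 g$ ($J{\left(g \right)} = \left(197 + g\right) \left(-203\right) = -39991 - 203 g$)
$\sqrt{J{\left(-105 \right)} - 222378} = \sqrt{\left(-39991 - -21315\right) - 222378} = \sqrt{\left(-39991 + 21315\right) - 222378} = \sqrt{-18676 - 222378} = \sqrt{-241054} = i \sqrt{241054}$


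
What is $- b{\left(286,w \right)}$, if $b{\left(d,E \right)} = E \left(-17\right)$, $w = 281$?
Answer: $4777$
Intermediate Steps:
$b{\left(d,E \right)} = - 17 E$
$- b{\left(286,w \right)} = - \left(-17\right) 281 = \left(-1\right) \left(-4777\right) = 4777$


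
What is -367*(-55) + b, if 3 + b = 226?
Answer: 20408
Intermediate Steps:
b = 223 (b = -3 + 226 = 223)
-367*(-55) + b = -367*(-55) + 223 = 20185 + 223 = 20408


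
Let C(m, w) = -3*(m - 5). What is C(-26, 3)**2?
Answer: 8649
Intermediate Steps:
C(m, w) = 15 - 3*m (C(m, w) = -3*(-5 + m) = 15 - 3*m)
C(-26, 3)**2 = (15 - 3*(-26))**2 = (15 + 78)**2 = 93**2 = 8649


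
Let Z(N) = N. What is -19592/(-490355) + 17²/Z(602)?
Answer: 153506979/295193710 ≈ 0.52002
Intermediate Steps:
-19592/(-490355) + 17²/Z(602) = -19592/(-490355) + 17²/602 = -19592*(-1/490355) + 289*(1/602) = 19592/490355 + 289/602 = 153506979/295193710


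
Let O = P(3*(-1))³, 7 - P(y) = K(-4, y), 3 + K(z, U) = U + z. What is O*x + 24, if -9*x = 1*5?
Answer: -24349/9 ≈ -2705.4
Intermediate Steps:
K(z, U) = -3 + U + z (K(z, U) = -3 + (U + z) = -3 + U + z)
P(y) = 14 - y (P(y) = 7 - (-3 + y - 4) = 7 - (-7 + y) = 7 + (7 - y) = 14 - y)
O = 4913 (O = (14 - 3*(-1))³ = (14 - 1*(-3))³ = (14 + 3)³ = 17³ = 4913)
x = -5/9 ≈ -0.55556
O*x + 24 = 4913*(-5/9) + 24 = -24565/9 + 24 = -24349/9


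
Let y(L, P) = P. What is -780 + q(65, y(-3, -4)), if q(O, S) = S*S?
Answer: -764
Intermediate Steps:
q(O, S) = S²
-780 + q(65, y(-3, -4)) = -780 + (-4)² = -780 + 16 = -764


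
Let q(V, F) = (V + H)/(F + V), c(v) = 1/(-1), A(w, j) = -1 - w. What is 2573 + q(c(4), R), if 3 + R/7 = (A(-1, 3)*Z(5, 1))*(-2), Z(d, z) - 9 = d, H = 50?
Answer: 56557/22 ≈ 2570.8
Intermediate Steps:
c(v) = -1
Z(d, z) = 9 + d
R = -21 (R = -21 + 7*(((-1 - 1*(-1))*(9 + 5))*(-2)) = -21 + 7*(((-1 + 1)*14)*(-2)) = -21 + 7*((0*14)*(-2)) = -21 + 7*(0*(-2)) = -21 + 7*0 = -21 + 0 = -21)
q(V, F) = (50 + V)/(F + V) (q(V, F) = (V + 50)/(F + V) = (50 + V)/(F + V))
2573 + q(c(4), R) = 2573 + (50 - 1)/(-21 - 1) = 2573 + 49/(-22) = 2573 - 1/22*49 = 2573 - 49/22 = 56557/22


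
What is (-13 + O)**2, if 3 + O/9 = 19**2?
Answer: 10297681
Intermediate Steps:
O = 3222 (O = -27 + 9*19**2 = -27 + 9*361 = -27 + 3249 = 3222)
(-13 + O)**2 = (-13 + 3222)**2 = 3209**2 = 10297681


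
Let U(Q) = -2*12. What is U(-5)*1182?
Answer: -28368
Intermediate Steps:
U(Q) = -24
U(-5)*1182 = -24*1182 = -28368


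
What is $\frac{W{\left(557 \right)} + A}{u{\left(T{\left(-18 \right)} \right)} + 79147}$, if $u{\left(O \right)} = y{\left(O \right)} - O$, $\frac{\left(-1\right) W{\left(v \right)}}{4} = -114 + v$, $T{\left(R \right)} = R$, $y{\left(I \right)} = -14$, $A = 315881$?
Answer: $\frac{314109}{79151} \approx 3.9685$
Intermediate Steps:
$W{\left(v \right)} = 456 - 4 v$ ($W{\left(v \right)} = - 4 \left(-114 + v\right) = 456 - 4 v$)
$u{\left(O \right)} = -14 - O$
$\frac{W{\left(557 \right)} + A}{u{\left(T{\left(-18 \right)} \right)} + 79147} = \frac{\left(456 - 2228\right) + 315881}{\left(-14 - -18\right) + 79147} = \frac{\left(456 - 2228\right) + 315881}{\left(-14 + 18\right) + 79147} = \frac{-1772 + 315881}{4 + 79147} = \frac{314109}{79151}$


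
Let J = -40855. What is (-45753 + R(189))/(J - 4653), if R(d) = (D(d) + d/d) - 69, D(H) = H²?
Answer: 2525/11377 ≈ 0.22194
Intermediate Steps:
R(d) = -68 + d² (R(d) = (d² + d/d) - 69 = (d² + 1) - 69 = (1 + d²) - 69 = -68 + d²)
(-45753 + R(189))/(J - 4653) = (-45753 + (-68 + 189²))/(-40855 - 4653) = (-45753 + (-68 + 35721))/(-45508) = (-45753 + 35653)*(-1/45508) = -10100*(-1/45508) = 2525/11377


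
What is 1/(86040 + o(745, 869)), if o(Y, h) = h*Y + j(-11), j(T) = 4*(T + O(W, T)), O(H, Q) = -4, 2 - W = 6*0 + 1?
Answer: 1/733385 ≈ 1.3635e-6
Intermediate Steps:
W = 1 (W = 2 - (6*0 + 1) = 2 - (0 + 1) = 2 - 1*1 = 2 - 1 = 1)
j(T) = -16 + 4*T (j(T) = 4*(T - 4) = 4*(-4 + T) = -16 + 4*T)
o(Y, h) = -60 + Y*h (o(Y, h) = h*Y + (-16 + 4*(-11)) = Y*h + (-16 - 44) = Y*h - 60 = -60 + Y*h)
1/(86040 + o(745, 869)) = 1/(86040 + (-60 + 745*869)) = 1/(86040 + (-60 + 647405)) = 1/(86040 + 647345) = 1/733385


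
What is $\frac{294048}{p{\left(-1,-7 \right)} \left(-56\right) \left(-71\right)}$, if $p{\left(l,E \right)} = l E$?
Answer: $\frac{36756}{3479} \approx 10.565$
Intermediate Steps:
$p{\left(l,E \right)} = E l$
$\frac{294048}{p{\left(-1,-7 \right)} \left(-56\right) \left(-71\right)} = \frac{294048}{\left(-7\right) \left(-1\right) \left(-56\right) \left(-71\right)} = \frac{294048}{7 \left(-56\right) \left(-71\right)} = \frac{294048}{\left(-392\right) \left(-71\right)} = \frac{294048}{27832} = 294048 \cdot \frac{1}{27832} = \frac{36756}{3479}$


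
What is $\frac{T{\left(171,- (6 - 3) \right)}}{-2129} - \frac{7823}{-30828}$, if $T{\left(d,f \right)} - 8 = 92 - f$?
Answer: $\frac{13479883}{65632812} \approx 0.20538$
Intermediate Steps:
$T{\left(d,f \right)} = 100 - f$ ($T{\left(d,f \right)} = 8 - \left(-92 + f\right) = 100 - f$)
$\frac{T{\left(171,- (6 - 3) \right)}}{-2129} - \frac{7823}{-30828} = \frac{100 - - (6 - 3)}{-2129} - \frac{7823}{-30828} = \left(100 - \left(-1\right) 3\right) \left(- \frac{1}{2129}\right) - - \frac{7823}{30828} = \left(100 - -3\right) \left(- \frac{1}{2129}\right) + \frac{7823}{30828} = \left(100 + 3\right) \left(- \frac{1}{2129}\right) + \frac{7823}{30828} = 103 \left(- \frac{1}{2129}\right) + \frac{7823}{30828} = - \frac{103}{2129} + \frac{7823}{30828} = \frac{13479883}{65632812}$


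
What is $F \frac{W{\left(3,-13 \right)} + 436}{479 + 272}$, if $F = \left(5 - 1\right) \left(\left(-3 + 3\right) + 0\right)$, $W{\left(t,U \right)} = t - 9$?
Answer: $0$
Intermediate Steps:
$W{\left(t,U \right)} = -9 + t$
$F = 0$ ($F = 4 \left(0 + 0\right) = 4 \cdot 0 = 0$)
$F \frac{W{\left(3,-13 \right)} + 436}{479 + 272} = 0 \frac{\left(-9 + 3\right) + 436}{479 + 272} = 0 \frac{-6 + 436}{751} = 0 \cdot 430 \cdot \frac{1}{751} = 0 \cdot \frac{430}{751} = 0$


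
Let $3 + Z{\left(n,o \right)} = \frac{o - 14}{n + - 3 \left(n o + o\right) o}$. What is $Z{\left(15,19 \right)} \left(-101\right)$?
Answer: $\frac{5246344}{17313} \approx 303.03$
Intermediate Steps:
$Z{\left(n,o \right)} = -3 + \frac{-14 + o}{n + o \left(- 3 o - 3 n o\right)}$ ($Z{\left(n,o \right)} = -3 + \frac{o - 14}{n + - 3 \left(n o + o\right) o} = -3 + \frac{-14 + o}{n + - 3 \left(o + n o\right) o} = -3 + \frac{-14 + o}{n + \left(- 3 o - 3 n o\right) o} = -3 + \frac{-14 + o}{n + o \left(- 3 o - 3 n o\right)}$)
$Z{\left(15,19 \right)} \left(-101\right) = \frac{14 - 19 - 9 \cdot 19^{2} + 3 \cdot 15 - 135 \cdot 19^{2}}{\left(-1\right) 15 + 3 \cdot 19^{2} + 3 \cdot 15 \cdot 19^{2}} \left(-101\right) = \frac{14 - 19 - 3249 + 45 - 135 \cdot 361}{-15 + 3 \cdot 361 + 3 \cdot 15 \cdot 361} \left(-101\right) = \frac{14 - 19 - 3249 + 45 - 48735}{-15 + 1083 + 16245} \left(-101\right) = \frac{1}{17313} \left(-51944\right) \left(-101\right) = \left(- \frac{51944}{17313}\right) \left(-101\right) = \frac{5246344}{17313}$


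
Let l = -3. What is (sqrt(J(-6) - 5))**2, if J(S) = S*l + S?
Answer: 7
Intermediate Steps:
J(S) = -2*S (J(S) = S*(-3) + S = -3*S + S = -2*S)
(sqrt(J(-6) - 5))**2 = (sqrt(-2*(-6) - 5))**2 = (sqrt(12 - 5))**2 = (sqrt(7))**2 = 7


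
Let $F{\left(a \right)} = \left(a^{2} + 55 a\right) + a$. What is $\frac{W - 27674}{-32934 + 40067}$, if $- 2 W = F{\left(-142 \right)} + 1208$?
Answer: $- \frac{4912}{1019} \approx -4.8204$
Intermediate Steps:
$F{\left(a \right)} = a^{2} + 56 a$
$W = -6710$ ($W = - \frac{- 142 \left(56 - 142\right) + 1208}{2} = - \frac{\left(-142\right) \left(-86\right) + 1208}{2} = - \frac{12212 + 1208}{2} = \left(- \frac{1}{2}\right) 13420 = -6710$)
$\frac{W - 27674}{-32934 + 40067} = \frac{-6710 - 27674}{-32934 + 40067} = - \frac{34384}{7133} = \left(-34384\right) \frac{1}{7133} = - \frac{4912}{1019}$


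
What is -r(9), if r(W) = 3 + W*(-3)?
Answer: 24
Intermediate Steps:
r(W) = 3 - 3*W
-r(9) = -(3 - 3*9) = -(3 - 27) = -1*(-24) = 24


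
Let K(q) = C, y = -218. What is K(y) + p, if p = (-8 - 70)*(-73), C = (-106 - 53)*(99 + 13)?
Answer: -12114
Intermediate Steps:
C = -17808 (C = -159*112 = -17808)
K(q) = -17808
p = 5694 (p = -78*(-73) = 5694)
K(y) + p = -17808 + 5694 = -12114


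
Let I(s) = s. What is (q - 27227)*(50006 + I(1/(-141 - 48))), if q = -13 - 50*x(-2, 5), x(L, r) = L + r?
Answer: -86288844290/63 ≈ -1.3697e+9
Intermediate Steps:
q = -163 (q = -13 - 50*(-2 + 5) = -13 - 50*3 = -13 - 150 = -163)
(q - 27227)*(50006 + I(1/(-141 - 48))) = (-163 - 27227)*(50006 + 1/(-141 - 48)) = -27390*(50006 + 1/(-189)) = -27390*(50006 - 1/189) = -27390*9451133/189 = -86288844290/63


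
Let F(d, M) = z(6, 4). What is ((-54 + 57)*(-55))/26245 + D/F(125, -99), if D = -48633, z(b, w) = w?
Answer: -255274749/20996 ≈ -12158.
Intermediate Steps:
F(d, M) = 4
((-54 + 57)*(-55))/26245 + D/F(125, -99) = ((-54 + 57)*(-55))/26245 - 48633/4 = (3*(-55))*(1/26245) - 48633*1/4 = -165*1/26245 - 48633/4 = -33/5249 - 48633/4 = -255274749/20996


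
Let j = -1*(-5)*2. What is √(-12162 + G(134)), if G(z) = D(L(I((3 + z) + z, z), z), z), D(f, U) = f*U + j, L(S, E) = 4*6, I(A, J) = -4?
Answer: 2*I*√2234 ≈ 94.53*I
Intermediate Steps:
L(S, E) = 24
j = 10 (j = 5*2 = 10)
D(f, U) = 10 + U*f (D(f, U) = f*U + 10 = U*f + 10 = 10 + U*f)
G(z) = 10 + 24*z (G(z) = 10 + z*24 = 10 + 24*z)
√(-12162 + G(134)) = √(-12162 + (10 + 24*134)) = √(-12162 + (10 + 3216)) = √(-12162 + 3226) = √(-8936) = 2*I*√2234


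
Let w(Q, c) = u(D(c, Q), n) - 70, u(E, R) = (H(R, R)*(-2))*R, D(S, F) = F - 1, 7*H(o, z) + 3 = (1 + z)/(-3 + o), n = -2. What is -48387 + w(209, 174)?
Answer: -242293/5 ≈ -48459.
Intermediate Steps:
H(o, z) = -3/7 + (1 + z)/(7*(-3 + o)) (H(o, z) = -3/7 + ((1 + z)/(-3 + o))/7 = -3/7 + (1 + z)/(7*(-3 + o)))
D(S, F) = -1 + F
u(E, R) = -2*R*(10 - 2*R)/(7*(-3 + R)) (u(E, R) = (((10 + R - 3*R)/(7*(-3 + R)))*(-2))*R = (((10 - 2*R)/(7*(-3 + R)))*(-2))*R = (-2*(10 - 2*R)/(7*(-3 + R)))*R = -2*R*(10 - 2*R)/(7*(-3 + R)))
w(Q, c) = -358/5 (w(Q, c) = (4/7)*(-2)*(-5 - 2)/(-3 - 2) - 70 = (4/7)*(-2)*(-7)/(-5) - 70 = (4/7)*(-2)*(-⅕)*(-7) - 70 = -8/5 - 70 = -358/5)
-48387 + w(209, 174) = -48387 - 358/5 = -242293/5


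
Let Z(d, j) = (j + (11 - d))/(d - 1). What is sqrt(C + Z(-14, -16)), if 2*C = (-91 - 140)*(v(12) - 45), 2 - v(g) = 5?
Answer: sqrt(138585)/5 ≈ 74.454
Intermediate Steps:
v(g) = -3 (v(g) = 2 - 1*5 = 2 - 5 = -3)
Z(d, j) = (11 + j - d)/(-1 + d)
C = 5544 (C = ((-91 - 140)*(-3 - 45))/2 = (-231*(-48))/2 = (1/2)*11088 = 5544)
sqrt(C + Z(-14, -16)) = sqrt(5544 + (11 - 16 - 1*(-14))/(-1 - 14)) = sqrt(5544 + (11 - 16 + 14)/(-15)) = sqrt(5544 - 1/15*9) = sqrt(5544 - 3/5) = sqrt(27717/5) = sqrt(138585)/5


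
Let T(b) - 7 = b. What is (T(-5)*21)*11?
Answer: 462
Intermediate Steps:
T(b) = 7 + b
(T(-5)*21)*11 = ((7 - 5)*21)*11 = (2*21)*11 = 42*11 = 462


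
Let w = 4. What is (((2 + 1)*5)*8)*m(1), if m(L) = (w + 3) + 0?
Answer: 840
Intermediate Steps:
m(L) = 7 (m(L) = (4 + 3) + 0 = 7 + 0 = 7)
(((2 + 1)*5)*8)*m(1) = (((2 + 1)*5)*8)*7 = ((3*5)*8)*7 = (15*8)*7 = 120*7 = 840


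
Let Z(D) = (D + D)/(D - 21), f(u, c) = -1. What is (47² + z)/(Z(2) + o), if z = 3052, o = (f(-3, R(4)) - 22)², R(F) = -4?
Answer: 99959/10047 ≈ 9.9491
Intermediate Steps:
o = 529 (o = (-1 - 22)² = (-23)² = 529)
Z(D) = 2*D/(-21 + D) (Z(D) = (2*D)/(-21 + D) = 2*D/(-21 + D))
(47² + z)/(Z(2) + o) = (47² + 3052)/(2*2/(-21 + 2) + 529) = (2209 + 3052)/(2*2/(-19) + 529) = 5261/(2*2*(-1/19) + 529) = 5261/(-4/19 + 529) = 5261/(10047/19) = 5261*(19/10047) = 99959/10047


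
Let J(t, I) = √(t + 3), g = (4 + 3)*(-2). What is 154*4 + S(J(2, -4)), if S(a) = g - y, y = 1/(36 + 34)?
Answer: 42139/70 ≈ 601.99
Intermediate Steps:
y = 1/70 ≈ 0.014286
g = -14 (g = 7*(-2) = -14)
J(t, I) = √(3 + t)
S(a) = -981/70 (S(a) = -14 - 1*1/70 = -14 - 1/70 = -981/70)
154*4 + S(J(2, -4)) = 154*4 - 981/70 = 616 - 981/70 = 42139/70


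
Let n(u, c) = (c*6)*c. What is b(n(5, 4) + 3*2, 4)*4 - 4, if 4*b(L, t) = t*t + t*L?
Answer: 420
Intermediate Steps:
n(u, c) = 6*c² (n(u, c) = (6*c)*c = 6*c²)
b(L, t) = t²/4 + L*t/4 (b(L, t) = (t*t + t*L)/4 = (t² + L*t)/4 = t²/4 + L*t/4)
b(n(5, 4) + 3*2, 4)*4 - 4 = ((¼)*4*((6*4² + 3*2) + 4))*4 - 4 = ((¼)*4*((6*16 + 6) + 4))*4 - 4 = ((¼)*4*((96 + 6) + 4))*4 - 4 = ((¼)*4*(102 + 4))*4 - 4 = ((¼)*4*106)*4 - 4 = 106*4 - 4 = 424 - 4 = 420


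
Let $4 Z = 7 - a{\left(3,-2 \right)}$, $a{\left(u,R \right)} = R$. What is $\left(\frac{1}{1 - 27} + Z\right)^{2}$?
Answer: $\frac{13225}{2704} \approx 4.8909$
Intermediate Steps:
$Z = \frac{9}{4}$ ($Z = \frac{7 - -2}{4} = \frac{7 + 2}{4} = \frac{1}{4} \cdot 9 = \frac{9}{4} \approx 2.25$)
$\left(\frac{1}{1 - 27} + Z\right)^{2} = \left(\frac{1}{1 - 27} + \frac{9}{4}\right)^{2} = \left(\frac{1}{-26} + \frac{9}{4}\right)^{2} = \left(- \frac{1}{26} + \frac{9}{4}\right)^{2} = \left(\frac{115}{52}\right)^{2} = \frac{13225}{2704}$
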